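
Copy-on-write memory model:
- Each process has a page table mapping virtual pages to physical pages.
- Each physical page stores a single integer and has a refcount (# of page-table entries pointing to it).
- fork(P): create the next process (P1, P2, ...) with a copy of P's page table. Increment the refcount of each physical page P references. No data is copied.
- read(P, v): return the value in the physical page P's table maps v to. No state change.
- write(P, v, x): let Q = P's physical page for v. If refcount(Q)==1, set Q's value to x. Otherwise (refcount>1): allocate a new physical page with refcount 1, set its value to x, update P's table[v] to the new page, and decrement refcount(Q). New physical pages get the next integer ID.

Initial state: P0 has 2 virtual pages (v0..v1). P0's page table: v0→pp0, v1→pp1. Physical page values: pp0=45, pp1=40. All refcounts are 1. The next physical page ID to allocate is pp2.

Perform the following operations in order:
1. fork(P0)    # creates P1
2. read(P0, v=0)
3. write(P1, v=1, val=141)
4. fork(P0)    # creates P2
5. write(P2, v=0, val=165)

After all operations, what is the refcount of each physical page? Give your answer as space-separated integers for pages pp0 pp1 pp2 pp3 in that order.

Op 1: fork(P0) -> P1. 2 ppages; refcounts: pp0:2 pp1:2
Op 2: read(P0, v0) -> 45. No state change.
Op 3: write(P1, v1, 141). refcount(pp1)=2>1 -> COPY to pp2. 3 ppages; refcounts: pp0:2 pp1:1 pp2:1
Op 4: fork(P0) -> P2. 3 ppages; refcounts: pp0:3 pp1:2 pp2:1
Op 5: write(P2, v0, 165). refcount(pp0)=3>1 -> COPY to pp3. 4 ppages; refcounts: pp0:2 pp1:2 pp2:1 pp3:1

Answer: 2 2 1 1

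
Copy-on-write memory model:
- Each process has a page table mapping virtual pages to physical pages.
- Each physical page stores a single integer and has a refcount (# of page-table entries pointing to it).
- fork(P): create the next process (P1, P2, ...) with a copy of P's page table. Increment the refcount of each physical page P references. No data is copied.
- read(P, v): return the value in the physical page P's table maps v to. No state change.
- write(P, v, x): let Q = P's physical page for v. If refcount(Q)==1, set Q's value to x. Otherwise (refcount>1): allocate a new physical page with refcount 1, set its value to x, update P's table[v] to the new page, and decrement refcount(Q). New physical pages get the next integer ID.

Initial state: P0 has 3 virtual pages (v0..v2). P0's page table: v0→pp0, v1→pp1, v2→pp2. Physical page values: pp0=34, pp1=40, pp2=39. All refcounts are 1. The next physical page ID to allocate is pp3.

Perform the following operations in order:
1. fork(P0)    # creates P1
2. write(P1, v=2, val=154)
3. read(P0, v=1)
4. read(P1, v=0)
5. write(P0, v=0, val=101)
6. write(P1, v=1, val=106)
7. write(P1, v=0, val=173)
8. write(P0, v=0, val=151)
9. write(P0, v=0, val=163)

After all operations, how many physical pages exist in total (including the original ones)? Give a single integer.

Answer: 6

Derivation:
Op 1: fork(P0) -> P1. 3 ppages; refcounts: pp0:2 pp1:2 pp2:2
Op 2: write(P1, v2, 154). refcount(pp2)=2>1 -> COPY to pp3. 4 ppages; refcounts: pp0:2 pp1:2 pp2:1 pp3:1
Op 3: read(P0, v1) -> 40. No state change.
Op 4: read(P1, v0) -> 34. No state change.
Op 5: write(P0, v0, 101). refcount(pp0)=2>1 -> COPY to pp4. 5 ppages; refcounts: pp0:1 pp1:2 pp2:1 pp3:1 pp4:1
Op 6: write(P1, v1, 106). refcount(pp1)=2>1 -> COPY to pp5. 6 ppages; refcounts: pp0:1 pp1:1 pp2:1 pp3:1 pp4:1 pp5:1
Op 7: write(P1, v0, 173). refcount(pp0)=1 -> write in place. 6 ppages; refcounts: pp0:1 pp1:1 pp2:1 pp3:1 pp4:1 pp5:1
Op 8: write(P0, v0, 151). refcount(pp4)=1 -> write in place. 6 ppages; refcounts: pp0:1 pp1:1 pp2:1 pp3:1 pp4:1 pp5:1
Op 9: write(P0, v0, 163). refcount(pp4)=1 -> write in place. 6 ppages; refcounts: pp0:1 pp1:1 pp2:1 pp3:1 pp4:1 pp5:1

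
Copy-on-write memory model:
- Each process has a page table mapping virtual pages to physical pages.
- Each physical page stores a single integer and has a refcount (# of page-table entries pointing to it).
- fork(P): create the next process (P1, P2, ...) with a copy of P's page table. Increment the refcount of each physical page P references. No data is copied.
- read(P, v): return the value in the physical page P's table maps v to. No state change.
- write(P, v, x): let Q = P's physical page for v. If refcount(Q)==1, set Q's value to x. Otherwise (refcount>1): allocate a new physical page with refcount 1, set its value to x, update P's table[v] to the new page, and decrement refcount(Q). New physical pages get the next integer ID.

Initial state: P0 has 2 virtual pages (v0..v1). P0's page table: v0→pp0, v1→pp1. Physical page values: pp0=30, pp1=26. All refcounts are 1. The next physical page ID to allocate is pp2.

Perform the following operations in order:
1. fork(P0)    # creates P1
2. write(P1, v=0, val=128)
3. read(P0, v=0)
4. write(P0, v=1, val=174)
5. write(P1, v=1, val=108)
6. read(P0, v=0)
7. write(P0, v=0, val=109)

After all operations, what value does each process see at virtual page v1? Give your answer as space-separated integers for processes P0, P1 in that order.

Op 1: fork(P0) -> P1. 2 ppages; refcounts: pp0:2 pp1:2
Op 2: write(P1, v0, 128). refcount(pp0)=2>1 -> COPY to pp2. 3 ppages; refcounts: pp0:1 pp1:2 pp2:1
Op 3: read(P0, v0) -> 30. No state change.
Op 4: write(P0, v1, 174). refcount(pp1)=2>1 -> COPY to pp3. 4 ppages; refcounts: pp0:1 pp1:1 pp2:1 pp3:1
Op 5: write(P1, v1, 108). refcount(pp1)=1 -> write in place. 4 ppages; refcounts: pp0:1 pp1:1 pp2:1 pp3:1
Op 6: read(P0, v0) -> 30. No state change.
Op 7: write(P0, v0, 109). refcount(pp0)=1 -> write in place. 4 ppages; refcounts: pp0:1 pp1:1 pp2:1 pp3:1
P0: v1 -> pp3 = 174
P1: v1 -> pp1 = 108

Answer: 174 108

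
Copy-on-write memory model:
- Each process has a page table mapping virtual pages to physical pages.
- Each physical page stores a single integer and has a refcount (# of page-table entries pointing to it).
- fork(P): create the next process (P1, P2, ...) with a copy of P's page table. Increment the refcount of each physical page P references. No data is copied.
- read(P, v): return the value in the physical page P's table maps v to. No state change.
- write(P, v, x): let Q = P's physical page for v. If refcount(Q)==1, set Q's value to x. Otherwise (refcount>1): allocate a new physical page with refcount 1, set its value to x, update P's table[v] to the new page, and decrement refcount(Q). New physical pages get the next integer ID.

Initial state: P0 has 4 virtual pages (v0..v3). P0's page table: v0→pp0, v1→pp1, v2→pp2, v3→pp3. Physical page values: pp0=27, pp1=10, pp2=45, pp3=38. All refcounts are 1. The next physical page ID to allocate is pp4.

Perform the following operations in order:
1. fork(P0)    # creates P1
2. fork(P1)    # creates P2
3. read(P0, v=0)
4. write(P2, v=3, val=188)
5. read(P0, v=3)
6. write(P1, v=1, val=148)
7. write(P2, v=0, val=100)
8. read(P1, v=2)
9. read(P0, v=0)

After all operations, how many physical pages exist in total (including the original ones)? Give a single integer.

Answer: 7

Derivation:
Op 1: fork(P0) -> P1. 4 ppages; refcounts: pp0:2 pp1:2 pp2:2 pp3:2
Op 2: fork(P1) -> P2. 4 ppages; refcounts: pp0:3 pp1:3 pp2:3 pp3:3
Op 3: read(P0, v0) -> 27. No state change.
Op 4: write(P2, v3, 188). refcount(pp3)=3>1 -> COPY to pp4. 5 ppages; refcounts: pp0:3 pp1:3 pp2:3 pp3:2 pp4:1
Op 5: read(P0, v3) -> 38. No state change.
Op 6: write(P1, v1, 148). refcount(pp1)=3>1 -> COPY to pp5. 6 ppages; refcounts: pp0:3 pp1:2 pp2:3 pp3:2 pp4:1 pp5:1
Op 7: write(P2, v0, 100). refcount(pp0)=3>1 -> COPY to pp6. 7 ppages; refcounts: pp0:2 pp1:2 pp2:3 pp3:2 pp4:1 pp5:1 pp6:1
Op 8: read(P1, v2) -> 45. No state change.
Op 9: read(P0, v0) -> 27. No state change.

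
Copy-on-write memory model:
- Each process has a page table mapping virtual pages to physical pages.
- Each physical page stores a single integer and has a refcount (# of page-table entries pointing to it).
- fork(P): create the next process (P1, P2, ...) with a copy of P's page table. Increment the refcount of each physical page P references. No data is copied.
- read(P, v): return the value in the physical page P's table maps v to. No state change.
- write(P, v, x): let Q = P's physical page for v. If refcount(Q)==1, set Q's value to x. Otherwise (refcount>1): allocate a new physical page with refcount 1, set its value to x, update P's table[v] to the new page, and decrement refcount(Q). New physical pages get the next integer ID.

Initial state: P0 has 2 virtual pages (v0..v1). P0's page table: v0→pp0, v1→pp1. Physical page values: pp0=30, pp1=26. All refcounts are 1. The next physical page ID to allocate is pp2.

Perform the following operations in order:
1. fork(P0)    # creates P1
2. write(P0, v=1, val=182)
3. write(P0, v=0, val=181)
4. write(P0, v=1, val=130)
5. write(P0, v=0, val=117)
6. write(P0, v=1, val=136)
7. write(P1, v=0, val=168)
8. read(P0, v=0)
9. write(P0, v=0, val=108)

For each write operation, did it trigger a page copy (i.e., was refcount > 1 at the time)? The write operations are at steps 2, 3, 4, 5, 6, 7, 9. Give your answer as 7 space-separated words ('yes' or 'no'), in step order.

Op 1: fork(P0) -> P1. 2 ppages; refcounts: pp0:2 pp1:2
Op 2: write(P0, v1, 182). refcount(pp1)=2>1 -> COPY to pp2. 3 ppages; refcounts: pp0:2 pp1:1 pp2:1
Op 3: write(P0, v0, 181). refcount(pp0)=2>1 -> COPY to pp3. 4 ppages; refcounts: pp0:1 pp1:1 pp2:1 pp3:1
Op 4: write(P0, v1, 130). refcount(pp2)=1 -> write in place. 4 ppages; refcounts: pp0:1 pp1:1 pp2:1 pp3:1
Op 5: write(P0, v0, 117). refcount(pp3)=1 -> write in place. 4 ppages; refcounts: pp0:1 pp1:1 pp2:1 pp3:1
Op 6: write(P0, v1, 136). refcount(pp2)=1 -> write in place. 4 ppages; refcounts: pp0:1 pp1:1 pp2:1 pp3:1
Op 7: write(P1, v0, 168). refcount(pp0)=1 -> write in place. 4 ppages; refcounts: pp0:1 pp1:1 pp2:1 pp3:1
Op 8: read(P0, v0) -> 117. No state change.
Op 9: write(P0, v0, 108). refcount(pp3)=1 -> write in place. 4 ppages; refcounts: pp0:1 pp1:1 pp2:1 pp3:1

yes yes no no no no no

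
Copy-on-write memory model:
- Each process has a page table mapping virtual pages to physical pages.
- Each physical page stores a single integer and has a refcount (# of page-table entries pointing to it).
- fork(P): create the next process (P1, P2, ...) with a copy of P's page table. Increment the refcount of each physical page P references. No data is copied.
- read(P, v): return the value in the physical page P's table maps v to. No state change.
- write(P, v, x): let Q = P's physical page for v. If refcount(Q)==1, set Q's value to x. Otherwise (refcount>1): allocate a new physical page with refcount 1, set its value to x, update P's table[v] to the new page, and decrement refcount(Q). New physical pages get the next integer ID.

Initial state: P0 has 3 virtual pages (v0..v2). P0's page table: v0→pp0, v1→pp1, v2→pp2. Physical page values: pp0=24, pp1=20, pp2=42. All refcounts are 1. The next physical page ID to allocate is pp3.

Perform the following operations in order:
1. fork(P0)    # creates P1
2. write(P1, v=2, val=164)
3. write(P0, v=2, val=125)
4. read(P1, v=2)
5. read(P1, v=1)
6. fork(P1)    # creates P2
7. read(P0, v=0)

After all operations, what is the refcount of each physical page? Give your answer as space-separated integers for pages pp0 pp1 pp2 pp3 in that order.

Answer: 3 3 1 2

Derivation:
Op 1: fork(P0) -> P1. 3 ppages; refcounts: pp0:2 pp1:2 pp2:2
Op 2: write(P1, v2, 164). refcount(pp2)=2>1 -> COPY to pp3. 4 ppages; refcounts: pp0:2 pp1:2 pp2:1 pp3:1
Op 3: write(P0, v2, 125). refcount(pp2)=1 -> write in place. 4 ppages; refcounts: pp0:2 pp1:2 pp2:1 pp3:1
Op 4: read(P1, v2) -> 164. No state change.
Op 5: read(P1, v1) -> 20. No state change.
Op 6: fork(P1) -> P2. 4 ppages; refcounts: pp0:3 pp1:3 pp2:1 pp3:2
Op 7: read(P0, v0) -> 24. No state change.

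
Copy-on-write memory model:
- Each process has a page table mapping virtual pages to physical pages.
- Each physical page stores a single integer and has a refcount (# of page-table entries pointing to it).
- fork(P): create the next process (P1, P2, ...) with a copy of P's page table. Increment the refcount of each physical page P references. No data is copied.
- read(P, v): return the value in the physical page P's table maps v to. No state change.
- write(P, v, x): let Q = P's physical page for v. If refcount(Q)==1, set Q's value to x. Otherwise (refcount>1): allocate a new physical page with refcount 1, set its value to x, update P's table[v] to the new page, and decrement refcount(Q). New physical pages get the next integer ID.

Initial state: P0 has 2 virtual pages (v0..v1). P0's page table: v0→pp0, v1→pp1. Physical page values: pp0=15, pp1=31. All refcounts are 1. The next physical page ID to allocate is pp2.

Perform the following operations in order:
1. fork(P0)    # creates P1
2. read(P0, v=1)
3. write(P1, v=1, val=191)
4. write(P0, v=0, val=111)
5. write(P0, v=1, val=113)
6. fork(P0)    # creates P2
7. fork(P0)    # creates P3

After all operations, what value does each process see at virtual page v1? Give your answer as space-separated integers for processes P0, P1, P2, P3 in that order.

Answer: 113 191 113 113

Derivation:
Op 1: fork(P0) -> P1. 2 ppages; refcounts: pp0:2 pp1:2
Op 2: read(P0, v1) -> 31. No state change.
Op 3: write(P1, v1, 191). refcount(pp1)=2>1 -> COPY to pp2. 3 ppages; refcounts: pp0:2 pp1:1 pp2:1
Op 4: write(P0, v0, 111). refcount(pp0)=2>1 -> COPY to pp3. 4 ppages; refcounts: pp0:1 pp1:1 pp2:1 pp3:1
Op 5: write(P0, v1, 113). refcount(pp1)=1 -> write in place. 4 ppages; refcounts: pp0:1 pp1:1 pp2:1 pp3:1
Op 6: fork(P0) -> P2. 4 ppages; refcounts: pp0:1 pp1:2 pp2:1 pp3:2
Op 7: fork(P0) -> P3. 4 ppages; refcounts: pp0:1 pp1:3 pp2:1 pp3:3
P0: v1 -> pp1 = 113
P1: v1 -> pp2 = 191
P2: v1 -> pp1 = 113
P3: v1 -> pp1 = 113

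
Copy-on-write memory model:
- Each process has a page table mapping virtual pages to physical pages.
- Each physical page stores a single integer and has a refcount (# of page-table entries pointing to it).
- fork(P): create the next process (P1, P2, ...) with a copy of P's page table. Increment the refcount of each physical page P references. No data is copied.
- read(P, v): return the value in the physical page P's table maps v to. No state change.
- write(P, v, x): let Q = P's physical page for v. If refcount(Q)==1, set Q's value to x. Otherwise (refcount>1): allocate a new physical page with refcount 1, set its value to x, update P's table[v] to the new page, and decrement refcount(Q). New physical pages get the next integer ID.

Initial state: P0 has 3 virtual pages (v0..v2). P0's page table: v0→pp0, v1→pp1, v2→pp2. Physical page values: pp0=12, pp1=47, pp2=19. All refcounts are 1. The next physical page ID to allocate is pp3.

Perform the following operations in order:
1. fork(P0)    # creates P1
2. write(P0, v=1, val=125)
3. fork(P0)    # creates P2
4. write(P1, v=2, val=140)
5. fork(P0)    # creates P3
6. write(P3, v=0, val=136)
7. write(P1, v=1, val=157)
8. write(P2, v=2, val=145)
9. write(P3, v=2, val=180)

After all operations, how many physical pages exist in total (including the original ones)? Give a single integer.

Op 1: fork(P0) -> P1. 3 ppages; refcounts: pp0:2 pp1:2 pp2:2
Op 2: write(P0, v1, 125). refcount(pp1)=2>1 -> COPY to pp3. 4 ppages; refcounts: pp0:2 pp1:1 pp2:2 pp3:1
Op 3: fork(P0) -> P2. 4 ppages; refcounts: pp0:3 pp1:1 pp2:3 pp3:2
Op 4: write(P1, v2, 140). refcount(pp2)=3>1 -> COPY to pp4. 5 ppages; refcounts: pp0:3 pp1:1 pp2:2 pp3:2 pp4:1
Op 5: fork(P0) -> P3. 5 ppages; refcounts: pp0:4 pp1:1 pp2:3 pp3:3 pp4:1
Op 6: write(P3, v0, 136). refcount(pp0)=4>1 -> COPY to pp5. 6 ppages; refcounts: pp0:3 pp1:1 pp2:3 pp3:3 pp4:1 pp5:1
Op 7: write(P1, v1, 157). refcount(pp1)=1 -> write in place. 6 ppages; refcounts: pp0:3 pp1:1 pp2:3 pp3:3 pp4:1 pp5:1
Op 8: write(P2, v2, 145). refcount(pp2)=3>1 -> COPY to pp6. 7 ppages; refcounts: pp0:3 pp1:1 pp2:2 pp3:3 pp4:1 pp5:1 pp6:1
Op 9: write(P3, v2, 180). refcount(pp2)=2>1 -> COPY to pp7. 8 ppages; refcounts: pp0:3 pp1:1 pp2:1 pp3:3 pp4:1 pp5:1 pp6:1 pp7:1

Answer: 8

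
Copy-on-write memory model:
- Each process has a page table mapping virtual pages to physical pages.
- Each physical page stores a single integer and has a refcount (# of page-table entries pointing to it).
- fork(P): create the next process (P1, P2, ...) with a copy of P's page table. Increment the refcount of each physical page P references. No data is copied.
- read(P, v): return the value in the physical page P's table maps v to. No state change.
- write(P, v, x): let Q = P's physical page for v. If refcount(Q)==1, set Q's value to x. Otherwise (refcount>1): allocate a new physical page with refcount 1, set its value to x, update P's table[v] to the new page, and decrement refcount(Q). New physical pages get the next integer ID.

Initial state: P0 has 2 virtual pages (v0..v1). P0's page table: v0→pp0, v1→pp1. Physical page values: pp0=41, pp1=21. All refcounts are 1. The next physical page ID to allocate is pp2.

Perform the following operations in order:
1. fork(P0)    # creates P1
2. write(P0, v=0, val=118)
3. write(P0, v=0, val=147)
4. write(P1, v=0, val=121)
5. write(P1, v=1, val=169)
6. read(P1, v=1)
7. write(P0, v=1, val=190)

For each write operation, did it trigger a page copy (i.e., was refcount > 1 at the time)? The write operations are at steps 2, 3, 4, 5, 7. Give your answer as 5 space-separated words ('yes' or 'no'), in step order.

Op 1: fork(P0) -> P1. 2 ppages; refcounts: pp0:2 pp1:2
Op 2: write(P0, v0, 118). refcount(pp0)=2>1 -> COPY to pp2. 3 ppages; refcounts: pp0:1 pp1:2 pp2:1
Op 3: write(P0, v0, 147). refcount(pp2)=1 -> write in place. 3 ppages; refcounts: pp0:1 pp1:2 pp2:1
Op 4: write(P1, v0, 121). refcount(pp0)=1 -> write in place. 3 ppages; refcounts: pp0:1 pp1:2 pp2:1
Op 5: write(P1, v1, 169). refcount(pp1)=2>1 -> COPY to pp3. 4 ppages; refcounts: pp0:1 pp1:1 pp2:1 pp3:1
Op 6: read(P1, v1) -> 169. No state change.
Op 7: write(P0, v1, 190). refcount(pp1)=1 -> write in place. 4 ppages; refcounts: pp0:1 pp1:1 pp2:1 pp3:1

yes no no yes no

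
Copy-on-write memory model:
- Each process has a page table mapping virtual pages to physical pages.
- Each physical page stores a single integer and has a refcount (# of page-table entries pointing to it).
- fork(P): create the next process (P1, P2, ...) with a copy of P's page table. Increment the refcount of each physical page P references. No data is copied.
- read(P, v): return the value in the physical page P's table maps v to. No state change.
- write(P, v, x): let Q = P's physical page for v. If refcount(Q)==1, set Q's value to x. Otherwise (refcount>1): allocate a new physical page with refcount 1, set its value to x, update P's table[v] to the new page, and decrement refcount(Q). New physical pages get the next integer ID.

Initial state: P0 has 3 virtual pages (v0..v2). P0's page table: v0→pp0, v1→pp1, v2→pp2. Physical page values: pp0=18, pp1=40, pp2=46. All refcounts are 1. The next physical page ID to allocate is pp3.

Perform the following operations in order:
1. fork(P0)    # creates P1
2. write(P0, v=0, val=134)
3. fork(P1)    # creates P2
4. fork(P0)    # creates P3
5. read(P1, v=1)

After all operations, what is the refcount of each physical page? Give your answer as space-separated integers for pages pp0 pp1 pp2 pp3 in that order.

Op 1: fork(P0) -> P1. 3 ppages; refcounts: pp0:2 pp1:2 pp2:2
Op 2: write(P0, v0, 134). refcount(pp0)=2>1 -> COPY to pp3. 4 ppages; refcounts: pp0:1 pp1:2 pp2:2 pp3:1
Op 3: fork(P1) -> P2. 4 ppages; refcounts: pp0:2 pp1:3 pp2:3 pp3:1
Op 4: fork(P0) -> P3. 4 ppages; refcounts: pp0:2 pp1:4 pp2:4 pp3:2
Op 5: read(P1, v1) -> 40. No state change.

Answer: 2 4 4 2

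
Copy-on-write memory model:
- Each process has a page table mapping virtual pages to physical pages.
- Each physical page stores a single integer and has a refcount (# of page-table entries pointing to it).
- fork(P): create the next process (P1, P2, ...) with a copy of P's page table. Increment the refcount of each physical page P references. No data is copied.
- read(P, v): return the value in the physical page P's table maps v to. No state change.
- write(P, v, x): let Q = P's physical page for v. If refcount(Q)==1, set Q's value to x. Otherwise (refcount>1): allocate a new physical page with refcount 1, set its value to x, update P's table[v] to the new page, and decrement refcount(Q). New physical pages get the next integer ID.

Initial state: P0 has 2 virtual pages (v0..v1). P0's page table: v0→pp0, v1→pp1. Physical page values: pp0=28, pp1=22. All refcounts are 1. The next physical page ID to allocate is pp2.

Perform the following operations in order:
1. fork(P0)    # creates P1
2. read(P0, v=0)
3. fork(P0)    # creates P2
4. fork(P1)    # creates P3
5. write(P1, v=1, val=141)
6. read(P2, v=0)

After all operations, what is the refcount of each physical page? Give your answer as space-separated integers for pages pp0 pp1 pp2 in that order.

Op 1: fork(P0) -> P1. 2 ppages; refcounts: pp0:2 pp1:2
Op 2: read(P0, v0) -> 28. No state change.
Op 3: fork(P0) -> P2. 2 ppages; refcounts: pp0:3 pp1:3
Op 4: fork(P1) -> P3. 2 ppages; refcounts: pp0:4 pp1:4
Op 5: write(P1, v1, 141). refcount(pp1)=4>1 -> COPY to pp2. 3 ppages; refcounts: pp0:4 pp1:3 pp2:1
Op 6: read(P2, v0) -> 28. No state change.

Answer: 4 3 1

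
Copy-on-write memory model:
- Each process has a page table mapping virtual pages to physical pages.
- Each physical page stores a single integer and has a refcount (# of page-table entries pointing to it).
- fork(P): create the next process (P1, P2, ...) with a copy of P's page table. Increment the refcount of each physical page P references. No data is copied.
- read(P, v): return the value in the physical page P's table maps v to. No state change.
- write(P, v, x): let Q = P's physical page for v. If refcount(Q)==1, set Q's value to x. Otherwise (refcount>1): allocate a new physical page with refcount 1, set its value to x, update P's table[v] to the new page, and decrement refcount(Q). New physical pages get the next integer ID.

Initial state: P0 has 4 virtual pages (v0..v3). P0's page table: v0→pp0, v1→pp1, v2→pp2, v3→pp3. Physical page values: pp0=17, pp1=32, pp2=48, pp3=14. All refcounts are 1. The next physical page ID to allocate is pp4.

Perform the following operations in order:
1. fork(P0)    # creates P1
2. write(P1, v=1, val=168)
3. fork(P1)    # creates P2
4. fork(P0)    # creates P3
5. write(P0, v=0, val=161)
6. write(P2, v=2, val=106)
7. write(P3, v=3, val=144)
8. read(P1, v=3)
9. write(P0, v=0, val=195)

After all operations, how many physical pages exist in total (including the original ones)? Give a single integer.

Answer: 8

Derivation:
Op 1: fork(P0) -> P1. 4 ppages; refcounts: pp0:2 pp1:2 pp2:2 pp3:2
Op 2: write(P1, v1, 168). refcount(pp1)=2>1 -> COPY to pp4. 5 ppages; refcounts: pp0:2 pp1:1 pp2:2 pp3:2 pp4:1
Op 3: fork(P1) -> P2. 5 ppages; refcounts: pp0:3 pp1:1 pp2:3 pp3:3 pp4:2
Op 4: fork(P0) -> P3. 5 ppages; refcounts: pp0:4 pp1:2 pp2:4 pp3:4 pp4:2
Op 5: write(P0, v0, 161). refcount(pp0)=4>1 -> COPY to pp5. 6 ppages; refcounts: pp0:3 pp1:2 pp2:4 pp3:4 pp4:2 pp5:1
Op 6: write(P2, v2, 106). refcount(pp2)=4>1 -> COPY to pp6. 7 ppages; refcounts: pp0:3 pp1:2 pp2:3 pp3:4 pp4:2 pp5:1 pp6:1
Op 7: write(P3, v3, 144). refcount(pp3)=4>1 -> COPY to pp7. 8 ppages; refcounts: pp0:3 pp1:2 pp2:3 pp3:3 pp4:2 pp5:1 pp6:1 pp7:1
Op 8: read(P1, v3) -> 14. No state change.
Op 9: write(P0, v0, 195). refcount(pp5)=1 -> write in place. 8 ppages; refcounts: pp0:3 pp1:2 pp2:3 pp3:3 pp4:2 pp5:1 pp6:1 pp7:1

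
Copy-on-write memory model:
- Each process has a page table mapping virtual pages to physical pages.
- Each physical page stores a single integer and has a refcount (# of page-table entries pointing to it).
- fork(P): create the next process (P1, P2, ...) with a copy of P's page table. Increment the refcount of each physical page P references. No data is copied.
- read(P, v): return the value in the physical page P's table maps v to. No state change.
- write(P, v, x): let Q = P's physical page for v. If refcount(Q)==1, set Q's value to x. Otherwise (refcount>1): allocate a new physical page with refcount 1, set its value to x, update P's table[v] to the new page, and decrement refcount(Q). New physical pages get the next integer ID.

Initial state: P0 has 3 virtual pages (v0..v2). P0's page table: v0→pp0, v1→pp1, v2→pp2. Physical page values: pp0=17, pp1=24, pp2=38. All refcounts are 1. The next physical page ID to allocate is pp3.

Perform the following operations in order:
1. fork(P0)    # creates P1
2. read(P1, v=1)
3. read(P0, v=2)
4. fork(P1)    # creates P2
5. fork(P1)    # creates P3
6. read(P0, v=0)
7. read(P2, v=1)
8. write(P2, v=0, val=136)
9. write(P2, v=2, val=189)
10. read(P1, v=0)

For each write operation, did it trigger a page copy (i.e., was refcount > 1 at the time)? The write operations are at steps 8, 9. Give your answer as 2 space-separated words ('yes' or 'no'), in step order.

Op 1: fork(P0) -> P1. 3 ppages; refcounts: pp0:2 pp1:2 pp2:2
Op 2: read(P1, v1) -> 24. No state change.
Op 3: read(P0, v2) -> 38. No state change.
Op 4: fork(P1) -> P2. 3 ppages; refcounts: pp0:3 pp1:3 pp2:3
Op 5: fork(P1) -> P3. 3 ppages; refcounts: pp0:4 pp1:4 pp2:4
Op 6: read(P0, v0) -> 17. No state change.
Op 7: read(P2, v1) -> 24. No state change.
Op 8: write(P2, v0, 136). refcount(pp0)=4>1 -> COPY to pp3. 4 ppages; refcounts: pp0:3 pp1:4 pp2:4 pp3:1
Op 9: write(P2, v2, 189). refcount(pp2)=4>1 -> COPY to pp4. 5 ppages; refcounts: pp0:3 pp1:4 pp2:3 pp3:1 pp4:1
Op 10: read(P1, v0) -> 17. No state change.

yes yes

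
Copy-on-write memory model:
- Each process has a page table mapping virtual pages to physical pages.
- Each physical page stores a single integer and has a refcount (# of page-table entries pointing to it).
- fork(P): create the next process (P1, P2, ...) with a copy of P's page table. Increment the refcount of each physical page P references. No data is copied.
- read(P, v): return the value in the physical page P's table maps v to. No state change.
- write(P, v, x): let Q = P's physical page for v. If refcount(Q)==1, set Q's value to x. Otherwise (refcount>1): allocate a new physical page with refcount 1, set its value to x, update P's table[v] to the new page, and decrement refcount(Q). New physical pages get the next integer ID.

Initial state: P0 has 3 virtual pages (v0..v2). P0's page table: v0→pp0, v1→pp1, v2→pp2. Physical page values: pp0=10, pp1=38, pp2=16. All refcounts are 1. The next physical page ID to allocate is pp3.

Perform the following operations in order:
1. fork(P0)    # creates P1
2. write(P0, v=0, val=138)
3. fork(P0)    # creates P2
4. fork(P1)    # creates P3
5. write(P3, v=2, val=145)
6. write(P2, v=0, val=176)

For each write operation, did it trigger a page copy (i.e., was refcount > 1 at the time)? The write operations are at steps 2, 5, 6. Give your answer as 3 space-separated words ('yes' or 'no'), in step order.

Op 1: fork(P0) -> P1. 3 ppages; refcounts: pp0:2 pp1:2 pp2:2
Op 2: write(P0, v0, 138). refcount(pp0)=2>1 -> COPY to pp3. 4 ppages; refcounts: pp0:1 pp1:2 pp2:2 pp3:1
Op 3: fork(P0) -> P2. 4 ppages; refcounts: pp0:1 pp1:3 pp2:3 pp3:2
Op 4: fork(P1) -> P3. 4 ppages; refcounts: pp0:2 pp1:4 pp2:4 pp3:2
Op 5: write(P3, v2, 145). refcount(pp2)=4>1 -> COPY to pp4. 5 ppages; refcounts: pp0:2 pp1:4 pp2:3 pp3:2 pp4:1
Op 6: write(P2, v0, 176). refcount(pp3)=2>1 -> COPY to pp5. 6 ppages; refcounts: pp0:2 pp1:4 pp2:3 pp3:1 pp4:1 pp5:1

yes yes yes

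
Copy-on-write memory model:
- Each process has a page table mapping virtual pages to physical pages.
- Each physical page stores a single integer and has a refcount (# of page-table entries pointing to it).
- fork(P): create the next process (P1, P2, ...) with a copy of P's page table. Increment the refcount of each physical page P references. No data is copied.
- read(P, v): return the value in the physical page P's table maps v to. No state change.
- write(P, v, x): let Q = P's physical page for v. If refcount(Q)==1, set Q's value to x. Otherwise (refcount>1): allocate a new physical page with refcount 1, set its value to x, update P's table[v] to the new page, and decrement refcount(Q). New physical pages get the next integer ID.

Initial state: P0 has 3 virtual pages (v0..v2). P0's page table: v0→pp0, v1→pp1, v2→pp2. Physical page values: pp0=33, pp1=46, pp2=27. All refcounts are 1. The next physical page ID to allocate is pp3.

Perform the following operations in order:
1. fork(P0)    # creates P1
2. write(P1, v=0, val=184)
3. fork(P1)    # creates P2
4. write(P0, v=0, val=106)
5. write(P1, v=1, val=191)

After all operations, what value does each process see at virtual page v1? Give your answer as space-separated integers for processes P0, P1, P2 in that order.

Answer: 46 191 46

Derivation:
Op 1: fork(P0) -> P1. 3 ppages; refcounts: pp0:2 pp1:2 pp2:2
Op 2: write(P1, v0, 184). refcount(pp0)=2>1 -> COPY to pp3. 4 ppages; refcounts: pp0:1 pp1:2 pp2:2 pp3:1
Op 3: fork(P1) -> P2. 4 ppages; refcounts: pp0:1 pp1:3 pp2:3 pp3:2
Op 4: write(P0, v0, 106). refcount(pp0)=1 -> write in place. 4 ppages; refcounts: pp0:1 pp1:3 pp2:3 pp3:2
Op 5: write(P1, v1, 191). refcount(pp1)=3>1 -> COPY to pp4. 5 ppages; refcounts: pp0:1 pp1:2 pp2:3 pp3:2 pp4:1
P0: v1 -> pp1 = 46
P1: v1 -> pp4 = 191
P2: v1 -> pp1 = 46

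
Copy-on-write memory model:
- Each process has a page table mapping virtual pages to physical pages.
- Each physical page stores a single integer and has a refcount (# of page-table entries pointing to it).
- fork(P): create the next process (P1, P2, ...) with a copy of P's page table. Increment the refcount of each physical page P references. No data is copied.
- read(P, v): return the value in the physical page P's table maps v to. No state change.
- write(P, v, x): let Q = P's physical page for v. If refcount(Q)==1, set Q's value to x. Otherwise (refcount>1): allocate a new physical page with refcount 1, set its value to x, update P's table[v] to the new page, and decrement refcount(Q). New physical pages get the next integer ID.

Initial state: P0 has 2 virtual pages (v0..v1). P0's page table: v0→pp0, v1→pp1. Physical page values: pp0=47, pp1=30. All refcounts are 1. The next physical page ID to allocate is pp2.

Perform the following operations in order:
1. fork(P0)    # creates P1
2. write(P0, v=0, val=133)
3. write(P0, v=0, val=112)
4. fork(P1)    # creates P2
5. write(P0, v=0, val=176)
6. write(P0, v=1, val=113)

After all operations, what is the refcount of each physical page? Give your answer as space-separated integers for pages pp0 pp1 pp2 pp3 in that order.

Answer: 2 2 1 1

Derivation:
Op 1: fork(P0) -> P1. 2 ppages; refcounts: pp0:2 pp1:2
Op 2: write(P0, v0, 133). refcount(pp0)=2>1 -> COPY to pp2. 3 ppages; refcounts: pp0:1 pp1:2 pp2:1
Op 3: write(P0, v0, 112). refcount(pp2)=1 -> write in place. 3 ppages; refcounts: pp0:1 pp1:2 pp2:1
Op 4: fork(P1) -> P2. 3 ppages; refcounts: pp0:2 pp1:3 pp2:1
Op 5: write(P0, v0, 176). refcount(pp2)=1 -> write in place. 3 ppages; refcounts: pp0:2 pp1:3 pp2:1
Op 6: write(P0, v1, 113). refcount(pp1)=3>1 -> COPY to pp3. 4 ppages; refcounts: pp0:2 pp1:2 pp2:1 pp3:1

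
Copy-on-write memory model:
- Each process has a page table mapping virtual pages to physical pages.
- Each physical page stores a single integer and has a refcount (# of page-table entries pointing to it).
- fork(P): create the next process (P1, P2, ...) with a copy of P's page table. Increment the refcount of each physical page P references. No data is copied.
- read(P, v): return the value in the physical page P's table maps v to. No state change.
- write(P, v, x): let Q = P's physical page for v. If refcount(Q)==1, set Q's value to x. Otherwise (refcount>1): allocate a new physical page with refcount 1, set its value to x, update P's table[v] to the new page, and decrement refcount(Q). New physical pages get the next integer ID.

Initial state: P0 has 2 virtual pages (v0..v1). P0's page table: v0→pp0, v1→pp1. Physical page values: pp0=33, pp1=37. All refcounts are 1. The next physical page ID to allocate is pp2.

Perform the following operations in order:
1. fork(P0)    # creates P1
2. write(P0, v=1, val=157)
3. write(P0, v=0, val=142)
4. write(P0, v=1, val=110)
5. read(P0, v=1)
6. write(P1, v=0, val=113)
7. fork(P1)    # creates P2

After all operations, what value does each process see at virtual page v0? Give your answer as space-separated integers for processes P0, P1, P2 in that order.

Op 1: fork(P0) -> P1. 2 ppages; refcounts: pp0:2 pp1:2
Op 2: write(P0, v1, 157). refcount(pp1)=2>1 -> COPY to pp2. 3 ppages; refcounts: pp0:2 pp1:1 pp2:1
Op 3: write(P0, v0, 142). refcount(pp0)=2>1 -> COPY to pp3. 4 ppages; refcounts: pp0:1 pp1:1 pp2:1 pp3:1
Op 4: write(P0, v1, 110). refcount(pp2)=1 -> write in place. 4 ppages; refcounts: pp0:1 pp1:1 pp2:1 pp3:1
Op 5: read(P0, v1) -> 110. No state change.
Op 6: write(P1, v0, 113). refcount(pp0)=1 -> write in place. 4 ppages; refcounts: pp0:1 pp1:1 pp2:1 pp3:1
Op 7: fork(P1) -> P2. 4 ppages; refcounts: pp0:2 pp1:2 pp2:1 pp3:1
P0: v0 -> pp3 = 142
P1: v0 -> pp0 = 113
P2: v0 -> pp0 = 113

Answer: 142 113 113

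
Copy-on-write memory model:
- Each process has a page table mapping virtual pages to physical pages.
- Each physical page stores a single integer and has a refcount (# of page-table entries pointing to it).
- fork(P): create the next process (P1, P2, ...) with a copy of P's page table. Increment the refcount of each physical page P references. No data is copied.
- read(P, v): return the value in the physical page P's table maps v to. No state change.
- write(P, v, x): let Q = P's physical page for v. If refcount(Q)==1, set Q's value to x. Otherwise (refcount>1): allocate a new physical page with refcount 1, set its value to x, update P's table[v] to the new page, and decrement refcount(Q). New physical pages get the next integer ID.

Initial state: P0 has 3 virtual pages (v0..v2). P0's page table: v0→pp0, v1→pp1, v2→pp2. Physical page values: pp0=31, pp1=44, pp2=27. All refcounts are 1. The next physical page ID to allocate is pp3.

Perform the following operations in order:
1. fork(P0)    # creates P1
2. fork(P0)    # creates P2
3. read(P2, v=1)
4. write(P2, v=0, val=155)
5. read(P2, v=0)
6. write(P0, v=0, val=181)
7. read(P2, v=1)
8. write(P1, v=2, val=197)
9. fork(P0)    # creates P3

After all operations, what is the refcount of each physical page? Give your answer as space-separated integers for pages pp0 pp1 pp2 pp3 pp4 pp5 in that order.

Op 1: fork(P0) -> P1. 3 ppages; refcounts: pp0:2 pp1:2 pp2:2
Op 2: fork(P0) -> P2. 3 ppages; refcounts: pp0:3 pp1:3 pp2:3
Op 3: read(P2, v1) -> 44. No state change.
Op 4: write(P2, v0, 155). refcount(pp0)=3>1 -> COPY to pp3. 4 ppages; refcounts: pp0:2 pp1:3 pp2:3 pp3:1
Op 5: read(P2, v0) -> 155. No state change.
Op 6: write(P0, v0, 181). refcount(pp0)=2>1 -> COPY to pp4. 5 ppages; refcounts: pp0:1 pp1:3 pp2:3 pp3:1 pp4:1
Op 7: read(P2, v1) -> 44. No state change.
Op 8: write(P1, v2, 197). refcount(pp2)=3>1 -> COPY to pp5. 6 ppages; refcounts: pp0:1 pp1:3 pp2:2 pp3:1 pp4:1 pp5:1
Op 9: fork(P0) -> P3. 6 ppages; refcounts: pp0:1 pp1:4 pp2:3 pp3:1 pp4:2 pp5:1

Answer: 1 4 3 1 2 1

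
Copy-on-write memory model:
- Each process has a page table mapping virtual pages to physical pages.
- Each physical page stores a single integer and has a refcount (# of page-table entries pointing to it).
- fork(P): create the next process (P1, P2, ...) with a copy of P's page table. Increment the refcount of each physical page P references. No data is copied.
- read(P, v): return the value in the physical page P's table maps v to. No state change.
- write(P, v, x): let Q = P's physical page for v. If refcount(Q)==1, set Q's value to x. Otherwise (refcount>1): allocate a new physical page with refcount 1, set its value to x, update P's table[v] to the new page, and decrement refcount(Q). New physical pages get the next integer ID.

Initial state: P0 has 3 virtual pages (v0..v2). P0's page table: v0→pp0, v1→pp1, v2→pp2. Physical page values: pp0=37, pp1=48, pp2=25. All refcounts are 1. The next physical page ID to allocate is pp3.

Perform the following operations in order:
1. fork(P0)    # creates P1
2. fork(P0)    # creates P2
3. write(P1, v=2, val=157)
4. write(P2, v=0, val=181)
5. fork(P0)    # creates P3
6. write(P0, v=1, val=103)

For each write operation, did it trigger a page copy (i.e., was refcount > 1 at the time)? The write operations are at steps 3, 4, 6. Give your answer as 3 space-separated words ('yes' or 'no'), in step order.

Op 1: fork(P0) -> P1. 3 ppages; refcounts: pp0:2 pp1:2 pp2:2
Op 2: fork(P0) -> P2. 3 ppages; refcounts: pp0:3 pp1:3 pp2:3
Op 3: write(P1, v2, 157). refcount(pp2)=3>1 -> COPY to pp3. 4 ppages; refcounts: pp0:3 pp1:3 pp2:2 pp3:1
Op 4: write(P2, v0, 181). refcount(pp0)=3>1 -> COPY to pp4. 5 ppages; refcounts: pp0:2 pp1:3 pp2:2 pp3:1 pp4:1
Op 5: fork(P0) -> P3. 5 ppages; refcounts: pp0:3 pp1:4 pp2:3 pp3:1 pp4:1
Op 6: write(P0, v1, 103). refcount(pp1)=4>1 -> COPY to pp5. 6 ppages; refcounts: pp0:3 pp1:3 pp2:3 pp3:1 pp4:1 pp5:1

yes yes yes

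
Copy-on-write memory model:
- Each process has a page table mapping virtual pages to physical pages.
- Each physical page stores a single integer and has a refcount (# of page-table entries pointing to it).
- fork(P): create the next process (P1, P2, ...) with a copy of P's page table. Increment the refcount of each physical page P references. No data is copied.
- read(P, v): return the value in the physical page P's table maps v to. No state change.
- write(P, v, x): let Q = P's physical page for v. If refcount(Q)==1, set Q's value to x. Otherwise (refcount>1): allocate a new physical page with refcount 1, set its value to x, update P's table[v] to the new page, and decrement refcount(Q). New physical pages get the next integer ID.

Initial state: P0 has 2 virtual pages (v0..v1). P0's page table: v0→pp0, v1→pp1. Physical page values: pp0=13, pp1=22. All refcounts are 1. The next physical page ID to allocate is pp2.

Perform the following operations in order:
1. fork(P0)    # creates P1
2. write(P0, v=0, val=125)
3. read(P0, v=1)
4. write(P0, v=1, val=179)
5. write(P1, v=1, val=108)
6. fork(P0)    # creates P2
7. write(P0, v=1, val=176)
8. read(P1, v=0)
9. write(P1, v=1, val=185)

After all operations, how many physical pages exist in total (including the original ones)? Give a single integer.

Answer: 5

Derivation:
Op 1: fork(P0) -> P1. 2 ppages; refcounts: pp0:2 pp1:2
Op 2: write(P0, v0, 125). refcount(pp0)=2>1 -> COPY to pp2. 3 ppages; refcounts: pp0:1 pp1:2 pp2:1
Op 3: read(P0, v1) -> 22. No state change.
Op 4: write(P0, v1, 179). refcount(pp1)=2>1 -> COPY to pp3. 4 ppages; refcounts: pp0:1 pp1:1 pp2:1 pp3:1
Op 5: write(P1, v1, 108). refcount(pp1)=1 -> write in place. 4 ppages; refcounts: pp0:1 pp1:1 pp2:1 pp3:1
Op 6: fork(P0) -> P2. 4 ppages; refcounts: pp0:1 pp1:1 pp2:2 pp3:2
Op 7: write(P0, v1, 176). refcount(pp3)=2>1 -> COPY to pp4. 5 ppages; refcounts: pp0:1 pp1:1 pp2:2 pp3:1 pp4:1
Op 8: read(P1, v0) -> 13. No state change.
Op 9: write(P1, v1, 185). refcount(pp1)=1 -> write in place. 5 ppages; refcounts: pp0:1 pp1:1 pp2:2 pp3:1 pp4:1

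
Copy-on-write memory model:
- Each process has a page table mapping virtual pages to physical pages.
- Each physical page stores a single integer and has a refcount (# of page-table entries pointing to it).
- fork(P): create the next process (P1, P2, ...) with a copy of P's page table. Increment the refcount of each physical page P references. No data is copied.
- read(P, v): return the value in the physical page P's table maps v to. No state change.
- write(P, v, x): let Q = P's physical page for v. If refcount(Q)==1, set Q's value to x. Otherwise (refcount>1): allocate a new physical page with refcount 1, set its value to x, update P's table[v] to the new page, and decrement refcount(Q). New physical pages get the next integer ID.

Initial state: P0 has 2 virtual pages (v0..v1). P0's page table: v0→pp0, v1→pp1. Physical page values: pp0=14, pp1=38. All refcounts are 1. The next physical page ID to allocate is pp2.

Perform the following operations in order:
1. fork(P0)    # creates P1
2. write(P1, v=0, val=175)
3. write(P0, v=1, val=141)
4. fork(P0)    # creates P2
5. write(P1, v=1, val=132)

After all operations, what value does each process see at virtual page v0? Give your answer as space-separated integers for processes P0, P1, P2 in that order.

Answer: 14 175 14

Derivation:
Op 1: fork(P0) -> P1. 2 ppages; refcounts: pp0:2 pp1:2
Op 2: write(P1, v0, 175). refcount(pp0)=2>1 -> COPY to pp2. 3 ppages; refcounts: pp0:1 pp1:2 pp2:1
Op 3: write(P0, v1, 141). refcount(pp1)=2>1 -> COPY to pp3. 4 ppages; refcounts: pp0:1 pp1:1 pp2:1 pp3:1
Op 4: fork(P0) -> P2. 4 ppages; refcounts: pp0:2 pp1:1 pp2:1 pp3:2
Op 5: write(P1, v1, 132). refcount(pp1)=1 -> write in place. 4 ppages; refcounts: pp0:2 pp1:1 pp2:1 pp3:2
P0: v0 -> pp0 = 14
P1: v0 -> pp2 = 175
P2: v0 -> pp0 = 14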